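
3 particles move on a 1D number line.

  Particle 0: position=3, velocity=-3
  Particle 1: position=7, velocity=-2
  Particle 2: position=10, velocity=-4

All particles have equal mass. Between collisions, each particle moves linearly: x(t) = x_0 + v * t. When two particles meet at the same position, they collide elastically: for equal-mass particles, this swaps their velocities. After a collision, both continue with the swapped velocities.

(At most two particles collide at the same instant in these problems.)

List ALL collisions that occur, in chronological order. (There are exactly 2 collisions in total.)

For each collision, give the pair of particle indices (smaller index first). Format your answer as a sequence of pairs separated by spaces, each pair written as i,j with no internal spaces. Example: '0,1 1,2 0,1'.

Answer: 1,2 0,1

Derivation:
Collision at t=3/2: particles 1 and 2 swap velocities; positions: p0=-3/2 p1=4 p2=4; velocities now: v0=-3 v1=-4 v2=-2
Collision at t=7: particles 0 and 1 swap velocities; positions: p0=-18 p1=-18 p2=-7; velocities now: v0=-4 v1=-3 v2=-2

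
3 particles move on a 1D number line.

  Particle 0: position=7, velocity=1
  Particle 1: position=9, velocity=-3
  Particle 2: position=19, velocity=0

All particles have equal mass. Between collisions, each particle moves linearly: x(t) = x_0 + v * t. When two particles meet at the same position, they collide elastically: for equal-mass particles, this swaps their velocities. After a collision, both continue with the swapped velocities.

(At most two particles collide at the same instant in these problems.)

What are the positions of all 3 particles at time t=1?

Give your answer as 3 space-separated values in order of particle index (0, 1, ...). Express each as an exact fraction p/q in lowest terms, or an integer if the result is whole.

Answer: 6 8 19

Derivation:
Collision at t=1/2: particles 0 and 1 swap velocities; positions: p0=15/2 p1=15/2 p2=19; velocities now: v0=-3 v1=1 v2=0
Advance to t=1 (no further collisions before then); velocities: v0=-3 v1=1 v2=0; positions = 6 8 19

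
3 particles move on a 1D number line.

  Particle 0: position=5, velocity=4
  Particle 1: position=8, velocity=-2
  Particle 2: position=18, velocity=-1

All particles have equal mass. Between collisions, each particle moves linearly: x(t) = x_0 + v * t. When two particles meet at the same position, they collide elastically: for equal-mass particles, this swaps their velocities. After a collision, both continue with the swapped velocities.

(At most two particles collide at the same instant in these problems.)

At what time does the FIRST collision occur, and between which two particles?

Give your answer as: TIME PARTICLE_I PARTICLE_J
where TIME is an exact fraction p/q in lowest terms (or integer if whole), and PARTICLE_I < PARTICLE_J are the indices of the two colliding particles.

Pair (0,1): pos 5,8 vel 4,-2 -> gap=3, closing at 6/unit, collide at t=1/2
Pair (1,2): pos 8,18 vel -2,-1 -> not approaching (rel speed -1 <= 0)
Earliest collision: t=1/2 between 0 and 1

Answer: 1/2 0 1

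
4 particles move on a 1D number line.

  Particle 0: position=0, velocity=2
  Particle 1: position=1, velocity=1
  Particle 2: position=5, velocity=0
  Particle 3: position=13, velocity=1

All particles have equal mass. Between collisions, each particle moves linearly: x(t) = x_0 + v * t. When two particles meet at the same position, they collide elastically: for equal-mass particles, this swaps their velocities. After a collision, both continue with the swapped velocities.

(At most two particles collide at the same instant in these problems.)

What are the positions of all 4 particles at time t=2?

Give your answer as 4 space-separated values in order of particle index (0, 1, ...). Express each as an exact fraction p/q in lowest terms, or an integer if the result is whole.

Answer: 3 4 5 15

Derivation:
Collision at t=1: particles 0 and 1 swap velocities; positions: p0=2 p1=2 p2=5 p3=14; velocities now: v0=1 v1=2 v2=0 v3=1
Advance to t=2 (no further collisions before then); velocities: v0=1 v1=2 v2=0 v3=1; positions = 3 4 5 15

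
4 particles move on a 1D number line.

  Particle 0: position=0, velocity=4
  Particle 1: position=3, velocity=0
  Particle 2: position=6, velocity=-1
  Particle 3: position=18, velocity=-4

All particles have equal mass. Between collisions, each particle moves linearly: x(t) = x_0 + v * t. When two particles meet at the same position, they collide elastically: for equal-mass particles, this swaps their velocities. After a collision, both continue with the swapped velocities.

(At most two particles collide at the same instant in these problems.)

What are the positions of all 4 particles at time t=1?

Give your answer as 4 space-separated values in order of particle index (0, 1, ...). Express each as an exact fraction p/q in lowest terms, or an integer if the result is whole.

Answer: 3 4 5 14

Derivation:
Collision at t=3/4: particles 0 and 1 swap velocities; positions: p0=3 p1=3 p2=21/4 p3=15; velocities now: v0=0 v1=4 v2=-1 v3=-4
Advance to t=1 (no further collisions before then); velocities: v0=0 v1=4 v2=-1 v3=-4; positions = 3 4 5 14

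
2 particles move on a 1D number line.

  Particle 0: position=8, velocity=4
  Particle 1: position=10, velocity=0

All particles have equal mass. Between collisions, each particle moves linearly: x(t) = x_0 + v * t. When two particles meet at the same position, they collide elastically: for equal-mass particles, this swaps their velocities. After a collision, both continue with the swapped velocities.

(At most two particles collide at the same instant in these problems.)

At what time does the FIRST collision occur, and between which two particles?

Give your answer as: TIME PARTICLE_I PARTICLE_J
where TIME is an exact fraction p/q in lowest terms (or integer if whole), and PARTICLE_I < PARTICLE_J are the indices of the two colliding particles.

Answer: 1/2 0 1

Derivation:
Pair (0,1): pos 8,10 vel 4,0 -> gap=2, closing at 4/unit, collide at t=1/2
Earliest collision: t=1/2 between 0 and 1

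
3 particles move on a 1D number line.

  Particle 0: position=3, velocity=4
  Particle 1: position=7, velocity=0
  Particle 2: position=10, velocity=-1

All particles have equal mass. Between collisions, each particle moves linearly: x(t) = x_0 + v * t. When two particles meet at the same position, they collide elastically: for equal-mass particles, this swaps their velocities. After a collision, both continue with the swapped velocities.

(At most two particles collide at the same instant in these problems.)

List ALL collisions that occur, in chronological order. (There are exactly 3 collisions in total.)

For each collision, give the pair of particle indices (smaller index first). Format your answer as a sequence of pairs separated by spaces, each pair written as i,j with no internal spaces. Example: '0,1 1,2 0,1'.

Answer: 0,1 1,2 0,1

Derivation:
Collision at t=1: particles 0 and 1 swap velocities; positions: p0=7 p1=7 p2=9; velocities now: v0=0 v1=4 v2=-1
Collision at t=7/5: particles 1 and 2 swap velocities; positions: p0=7 p1=43/5 p2=43/5; velocities now: v0=0 v1=-1 v2=4
Collision at t=3: particles 0 and 1 swap velocities; positions: p0=7 p1=7 p2=15; velocities now: v0=-1 v1=0 v2=4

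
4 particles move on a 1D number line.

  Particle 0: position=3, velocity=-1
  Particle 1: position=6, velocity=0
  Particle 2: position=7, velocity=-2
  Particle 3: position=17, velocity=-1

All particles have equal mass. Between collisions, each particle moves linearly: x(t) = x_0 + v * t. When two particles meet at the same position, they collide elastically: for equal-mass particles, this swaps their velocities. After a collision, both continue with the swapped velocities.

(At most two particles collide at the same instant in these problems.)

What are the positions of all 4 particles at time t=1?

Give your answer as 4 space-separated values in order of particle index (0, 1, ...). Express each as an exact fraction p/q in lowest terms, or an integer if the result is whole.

Collision at t=1/2: particles 1 and 2 swap velocities; positions: p0=5/2 p1=6 p2=6 p3=33/2; velocities now: v0=-1 v1=-2 v2=0 v3=-1
Advance to t=1 (no further collisions before then); velocities: v0=-1 v1=-2 v2=0 v3=-1; positions = 2 5 6 16

Answer: 2 5 6 16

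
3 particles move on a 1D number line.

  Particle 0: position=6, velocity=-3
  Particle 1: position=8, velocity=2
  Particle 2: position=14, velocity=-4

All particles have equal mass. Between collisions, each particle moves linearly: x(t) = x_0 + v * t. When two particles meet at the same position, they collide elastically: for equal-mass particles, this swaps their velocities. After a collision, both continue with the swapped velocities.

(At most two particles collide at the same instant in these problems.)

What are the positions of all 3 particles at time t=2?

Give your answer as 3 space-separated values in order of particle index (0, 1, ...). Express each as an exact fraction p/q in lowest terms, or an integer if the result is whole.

Collision at t=1: particles 1 and 2 swap velocities; positions: p0=3 p1=10 p2=10; velocities now: v0=-3 v1=-4 v2=2
Advance to t=2 (no further collisions before then); velocities: v0=-3 v1=-4 v2=2; positions = 0 6 12

Answer: 0 6 12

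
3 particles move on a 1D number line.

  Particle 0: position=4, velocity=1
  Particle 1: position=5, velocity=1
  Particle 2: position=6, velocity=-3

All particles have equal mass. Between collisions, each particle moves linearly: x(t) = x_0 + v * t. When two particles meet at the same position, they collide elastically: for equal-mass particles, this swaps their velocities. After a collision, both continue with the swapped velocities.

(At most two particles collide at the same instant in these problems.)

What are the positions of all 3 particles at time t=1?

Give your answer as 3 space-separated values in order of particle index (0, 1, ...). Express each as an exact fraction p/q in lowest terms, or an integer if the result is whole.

Answer: 3 5 6

Derivation:
Collision at t=1/4: particles 1 and 2 swap velocities; positions: p0=17/4 p1=21/4 p2=21/4; velocities now: v0=1 v1=-3 v2=1
Collision at t=1/2: particles 0 and 1 swap velocities; positions: p0=9/2 p1=9/2 p2=11/2; velocities now: v0=-3 v1=1 v2=1
Advance to t=1 (no further collisions before then); velocities: v0=-3 v1=1 v2=1; positions = 3 5 6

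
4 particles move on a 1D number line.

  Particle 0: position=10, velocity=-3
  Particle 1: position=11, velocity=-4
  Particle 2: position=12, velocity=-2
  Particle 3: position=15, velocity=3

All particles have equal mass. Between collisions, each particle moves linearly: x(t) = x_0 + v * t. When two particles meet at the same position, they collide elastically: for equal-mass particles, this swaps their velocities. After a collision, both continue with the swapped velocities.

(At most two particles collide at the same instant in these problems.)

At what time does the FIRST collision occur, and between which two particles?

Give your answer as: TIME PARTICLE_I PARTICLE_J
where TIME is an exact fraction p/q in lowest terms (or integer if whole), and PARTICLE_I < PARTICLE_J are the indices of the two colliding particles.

Pair (0,1): pos 10,11 vel -3,-4 -> gap=1, closing at 1/unit, collide at t=1
Pair (1,2): pos 11,12 vel -4,-2 -> not approaching (rel speed -2 <= 0)
Pair (2,3): pos 12,15 vel -2,3 -> not approaching (rel speed -5 <= 0)
Earliest collision: t=1 between 0 and 1

Answer: 1 0 1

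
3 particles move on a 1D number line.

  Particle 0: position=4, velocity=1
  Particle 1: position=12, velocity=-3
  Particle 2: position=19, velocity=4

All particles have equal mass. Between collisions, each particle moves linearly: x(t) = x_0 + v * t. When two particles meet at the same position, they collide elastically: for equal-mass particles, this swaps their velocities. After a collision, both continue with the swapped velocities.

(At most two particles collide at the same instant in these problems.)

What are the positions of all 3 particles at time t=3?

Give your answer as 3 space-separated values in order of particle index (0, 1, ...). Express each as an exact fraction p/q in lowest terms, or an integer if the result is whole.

Answer: 3 7 31

Derivation:
Collision at t=2: particles 0 and 1 swap velocities; positions: p0=6 p1=6 p2=27; velocities now: v0=-3 v1=1 v2=4
Advance to t=3 (no further collisions before then); velocities: v0=-3 v1=1 v2=4; positions = 3 7 31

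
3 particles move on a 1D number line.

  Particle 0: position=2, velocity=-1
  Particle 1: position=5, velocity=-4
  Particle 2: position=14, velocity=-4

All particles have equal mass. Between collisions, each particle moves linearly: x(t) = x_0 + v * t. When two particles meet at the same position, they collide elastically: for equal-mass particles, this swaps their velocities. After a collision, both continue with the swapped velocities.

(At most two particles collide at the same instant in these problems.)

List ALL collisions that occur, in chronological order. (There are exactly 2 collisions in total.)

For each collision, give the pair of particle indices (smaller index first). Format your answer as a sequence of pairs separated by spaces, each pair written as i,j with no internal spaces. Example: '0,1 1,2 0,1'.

Collision at t=1: particles 0 and 1 swap velocities; positions: p0=1 p1=1 p2=10; velocities now: v0=-4 v1=-1 v2=-4
Collision at t=4: particles 1 and 2 swap velocities; positions: p0=-11 p1=-2 p2=-2; velocities now: v0=-4 v1=-4 v2=-1

Answer: 0,1 1,2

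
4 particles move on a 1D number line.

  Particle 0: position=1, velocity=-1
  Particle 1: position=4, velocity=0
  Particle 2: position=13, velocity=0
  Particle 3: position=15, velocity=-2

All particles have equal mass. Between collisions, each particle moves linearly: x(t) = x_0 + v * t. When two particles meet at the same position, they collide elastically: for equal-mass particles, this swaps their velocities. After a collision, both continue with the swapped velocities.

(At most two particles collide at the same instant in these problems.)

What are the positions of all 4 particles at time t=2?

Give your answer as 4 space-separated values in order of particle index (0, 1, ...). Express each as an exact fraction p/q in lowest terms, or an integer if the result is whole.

Answer: -1 4 11 13

Derivation:
Collision at t=1: particles 2 and 3 swap velocities; positions: p0=0 p1=4 p2=13 p3=13; velocities now: v0=-1 v1=0 v2=-2 v3=0
Advance to t=2 (no further collisions before then); velocities: v0=-1 v1=0 v2=-2 v3=0; positions = -1 4 11 13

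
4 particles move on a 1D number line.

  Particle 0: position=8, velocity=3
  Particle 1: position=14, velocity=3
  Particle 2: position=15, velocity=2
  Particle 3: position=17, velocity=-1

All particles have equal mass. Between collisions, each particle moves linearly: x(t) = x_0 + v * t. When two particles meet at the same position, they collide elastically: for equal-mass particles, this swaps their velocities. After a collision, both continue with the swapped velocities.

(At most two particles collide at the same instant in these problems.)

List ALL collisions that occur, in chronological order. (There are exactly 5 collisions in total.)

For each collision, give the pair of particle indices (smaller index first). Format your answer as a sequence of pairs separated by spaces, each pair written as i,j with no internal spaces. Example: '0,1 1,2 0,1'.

Collision at t=2/3: particles 2 and 3 swap velocities; positions: p0=10 p1=16 p2=49/3 p3=49/3; velocities now: v0=3 v1=3 v2=-1 v3=2
Collision at t=3/4: particles 1 and 2 swap velocities; positions: p0=41/4 p1=65/4 p2=65/4 p3=33/2; velocities now: v0=3 v1=-1 v2=3 v3=2
Collision at t=1: particles 2 and 3 swap velocities; positions: p0=11 p1=16 p2=17 p3=17; velocities now: v0=3 v1=-1 v2=2 v3=3
Collision at t=9/4: particles 0 and 1 swap velocities; positions: p0=59/4 p1=59/4 p2=39/2 p3=83/4; velocities now: v0=-1 v1=3 v2=2 v3=3
Collision at t=7: particles 1 and 2 swap velocities; positions: p0=10 p1=29 p2=29 p3=35; velocities now: v0=-1 v1=2 v2=3 v3=3

Answer: 2,3 1,2 2,3 0,1 1,2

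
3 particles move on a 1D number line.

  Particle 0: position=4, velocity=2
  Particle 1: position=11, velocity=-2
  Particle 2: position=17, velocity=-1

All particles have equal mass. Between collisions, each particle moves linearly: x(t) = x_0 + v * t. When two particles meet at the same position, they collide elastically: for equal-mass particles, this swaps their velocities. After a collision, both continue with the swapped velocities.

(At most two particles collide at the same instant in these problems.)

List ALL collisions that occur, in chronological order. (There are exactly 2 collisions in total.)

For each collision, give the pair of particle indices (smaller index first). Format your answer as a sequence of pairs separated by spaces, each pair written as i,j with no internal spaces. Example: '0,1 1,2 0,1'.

Collision at t=7/4: particles 0 and 1 swap velocities; positions: p0=15/2 p1=15/2 p2=61/4; velocities now: v0=-2 v1=2 v2=-1
Collision at t=13/3: particles 1 and 2 swap velocities; positions: p0=7/3 p1=38/3 p2=38/3; velocities now: v0=-2 v1=-1 v2=2

Answer: 0,1 1,2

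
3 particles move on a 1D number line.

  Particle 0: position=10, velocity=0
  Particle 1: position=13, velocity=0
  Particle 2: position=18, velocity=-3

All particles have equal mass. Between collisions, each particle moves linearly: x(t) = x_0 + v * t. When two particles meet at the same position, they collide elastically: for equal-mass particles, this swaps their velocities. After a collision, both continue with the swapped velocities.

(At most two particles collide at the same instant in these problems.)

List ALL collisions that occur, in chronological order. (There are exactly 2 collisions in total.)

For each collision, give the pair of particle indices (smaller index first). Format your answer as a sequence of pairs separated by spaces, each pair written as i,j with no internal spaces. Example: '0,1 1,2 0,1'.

Collision at t=5/3: particles 1 and 2 swap velocities; positions: p0=10 p1=13 p2=13; velocities now: v0=0 v1=-3 v2=0
Collision at t=8/3: particles 0 and 1 swap velocities; positions: p0=10 p1=10 p2=13; velocities now: v0=-3 v1=0 v2=0

Answer: 1,2 0,1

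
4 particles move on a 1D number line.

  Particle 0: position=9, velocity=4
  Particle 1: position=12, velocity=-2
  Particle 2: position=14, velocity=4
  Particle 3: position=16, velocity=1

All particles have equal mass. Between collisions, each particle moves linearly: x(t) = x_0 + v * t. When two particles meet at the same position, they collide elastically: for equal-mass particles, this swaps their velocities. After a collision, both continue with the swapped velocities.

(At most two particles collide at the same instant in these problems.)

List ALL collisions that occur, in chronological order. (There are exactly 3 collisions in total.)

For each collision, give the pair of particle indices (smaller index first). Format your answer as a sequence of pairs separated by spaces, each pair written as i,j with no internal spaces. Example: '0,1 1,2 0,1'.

Answer: 0,1 2,3 1,2

Derivation:
Collision at t=1/2: particles 0 and 1 swap velocities; positions: p0=11 p1=11 p2=16 p3=33/2; velocities now: v0=-2 v1=4 v2=4 v3=1
Collision at t=2/3: particles 2 and 3 swap velocities; positions: p0=32/3 p1=35/3 p2=50/3 p3=50/3; velocities now: v0=-2 v1=4 v2=1 v3=4
Collision at t=7/3: particles 1 and 2 swap velocities; positions: p0=22/3 p1=55/3 p2=55/3 p3=70/3; velocities now: v0=-2 v1=1 v2=4 v3=4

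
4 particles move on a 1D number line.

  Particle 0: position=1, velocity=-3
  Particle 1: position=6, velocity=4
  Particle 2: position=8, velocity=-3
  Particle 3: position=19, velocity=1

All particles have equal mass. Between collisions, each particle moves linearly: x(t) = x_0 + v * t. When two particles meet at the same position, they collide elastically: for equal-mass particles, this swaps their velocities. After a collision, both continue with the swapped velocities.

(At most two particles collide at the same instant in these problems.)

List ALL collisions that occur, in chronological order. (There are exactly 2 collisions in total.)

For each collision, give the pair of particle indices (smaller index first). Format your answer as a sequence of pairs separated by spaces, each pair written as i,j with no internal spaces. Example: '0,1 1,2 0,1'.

Answer: 1,2 2,3

Derivation:
Collision at t=2/7: particles 1 and 2 swap velocities; positions: p0=1/7 p1=50/7 p2=50/7 p3=135/7; velocities now: v0=-3 v1=-3 v2=4 v3=1
Collision at t=13/3: particles 2 and 3 swap velocities; positions: p0=-12 p1=-5 p2=70/3 p3=70/3; velocities now: v0=-3 v1=-3 v2=1 v3=4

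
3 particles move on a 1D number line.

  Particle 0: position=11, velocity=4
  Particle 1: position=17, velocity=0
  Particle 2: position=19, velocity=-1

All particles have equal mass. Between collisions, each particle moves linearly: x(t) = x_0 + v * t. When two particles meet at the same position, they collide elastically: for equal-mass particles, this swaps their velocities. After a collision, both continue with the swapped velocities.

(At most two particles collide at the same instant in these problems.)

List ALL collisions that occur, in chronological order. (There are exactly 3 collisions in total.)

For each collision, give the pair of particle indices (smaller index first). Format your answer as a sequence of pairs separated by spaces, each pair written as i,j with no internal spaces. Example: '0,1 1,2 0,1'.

Answer: 0,1 1,2 0,1

Derivation:
Collision at t=3/2: particles 0 and 1 swap velocities; positions: p0=17 p1=17 p2=35/2; velocities now: v0=0 v1=4 v2=-1
Collision at t=8/5: particles 1 and 2 swap velocities; positions: p0=17 p1=87/5 p2=87/5; velocities now: v0=0 v1=-1 v2=4
Collision at t=2: particles 0 and 1 swap velocities; positions: p0=17 p1=17 p2=19; velocities now: v0=-1 v1=0 v2=4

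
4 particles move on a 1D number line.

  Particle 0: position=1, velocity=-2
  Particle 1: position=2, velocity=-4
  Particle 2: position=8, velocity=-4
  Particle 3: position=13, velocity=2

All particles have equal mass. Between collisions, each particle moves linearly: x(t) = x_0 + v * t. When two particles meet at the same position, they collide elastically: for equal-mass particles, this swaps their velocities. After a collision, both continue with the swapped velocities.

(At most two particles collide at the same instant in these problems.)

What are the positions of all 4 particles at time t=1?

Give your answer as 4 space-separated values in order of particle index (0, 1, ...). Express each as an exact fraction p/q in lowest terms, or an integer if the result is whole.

Answer: -2 -1 4 15

Derivation:
Collision at t=1/2: particles 0 and 1 swap velocities; positions: p0=0 p1=0 p2=6 p3=14; velocities now: v0=-4 v1=-2 v2=-4 v3=2
Advance to t=1 (no further collisions before then); velocities: v0=-4 v1=-2 v2=-4 v3=2; positions = -2 -1 4 15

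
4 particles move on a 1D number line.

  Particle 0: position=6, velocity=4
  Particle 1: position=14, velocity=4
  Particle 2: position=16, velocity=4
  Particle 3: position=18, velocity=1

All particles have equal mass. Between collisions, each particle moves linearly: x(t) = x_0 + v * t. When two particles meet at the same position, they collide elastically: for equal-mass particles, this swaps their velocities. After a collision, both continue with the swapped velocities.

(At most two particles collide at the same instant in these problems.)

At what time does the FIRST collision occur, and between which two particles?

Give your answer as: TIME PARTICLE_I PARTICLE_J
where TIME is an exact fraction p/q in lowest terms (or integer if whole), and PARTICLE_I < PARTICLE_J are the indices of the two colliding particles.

Pair (0,1): pos 6,14 vel 4,4 -> not approaching (rel speed 0 <= 0)
Pair (1,2): pos 14,16 vel 4,4 -> not approaching (rel speed 0 <= 0)
Pair (2,3): pos 16,18 vel 4,1 -> gap=2, closing at 3/unit, collide at t=2/3
Earliest collision: t=2/3 between 2 and 3

Answer: 2/3 2 3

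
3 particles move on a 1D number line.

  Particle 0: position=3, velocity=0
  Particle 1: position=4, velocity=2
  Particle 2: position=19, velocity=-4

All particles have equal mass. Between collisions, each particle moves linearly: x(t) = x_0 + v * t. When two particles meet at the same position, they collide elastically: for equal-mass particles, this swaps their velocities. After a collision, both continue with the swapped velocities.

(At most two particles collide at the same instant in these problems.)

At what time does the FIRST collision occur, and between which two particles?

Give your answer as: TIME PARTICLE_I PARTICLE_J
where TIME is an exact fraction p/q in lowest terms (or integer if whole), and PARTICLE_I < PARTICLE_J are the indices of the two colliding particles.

Pair (0,1): pos 3,4 vel 0,2 -> not approaching (rel speed -2 <= 0)
Pair (1,2): pos 4,19 vel 2,-4 -> gap=15, closing at 6/unit, collide at t=5/2
Earliest collision: t=5/2 between 1 and 2

Answer: 5/2 1 2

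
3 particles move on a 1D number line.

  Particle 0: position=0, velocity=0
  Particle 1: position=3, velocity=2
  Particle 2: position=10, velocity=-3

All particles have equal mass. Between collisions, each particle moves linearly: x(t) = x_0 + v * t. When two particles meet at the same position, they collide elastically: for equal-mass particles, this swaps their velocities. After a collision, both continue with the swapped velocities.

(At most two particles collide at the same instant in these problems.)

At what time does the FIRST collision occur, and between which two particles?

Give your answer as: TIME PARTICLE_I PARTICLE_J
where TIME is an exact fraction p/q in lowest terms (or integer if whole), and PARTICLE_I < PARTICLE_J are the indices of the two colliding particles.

Pair (0,1): pos 0,3 vel 0,2 -> not approaching (rel speed -2 <= 0)
Pair (1,2): pos 3,10 vel 2,-3 -> gap=7, closing at 5/unit, collide at t=7/5
Earliest collision: t=7/5 between 1 and 2

Answer: 7/5 1 2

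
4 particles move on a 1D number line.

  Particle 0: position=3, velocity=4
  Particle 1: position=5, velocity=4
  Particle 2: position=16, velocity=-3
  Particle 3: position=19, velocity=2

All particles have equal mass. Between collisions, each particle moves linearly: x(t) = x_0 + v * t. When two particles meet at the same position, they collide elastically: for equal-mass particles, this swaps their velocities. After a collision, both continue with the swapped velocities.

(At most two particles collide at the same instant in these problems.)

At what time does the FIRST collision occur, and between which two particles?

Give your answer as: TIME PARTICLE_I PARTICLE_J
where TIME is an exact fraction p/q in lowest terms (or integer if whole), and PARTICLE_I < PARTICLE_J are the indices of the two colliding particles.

Answer: 11/7 1 2

Derivation:
Pair (0,1): pos 3,5 vel 4,4 -> not approaching (rel speed 0 <= 0)
Pair (1,2): pos 5,16 vel 4,-3 -> gap=11, closing at 7/unit, collide at t=11/7
Pair (2,3): pos 16,19 vel -3,2 -> not approaching (rel speed -5 <= 0)
Earliest collision: t=11/7 between 1 and 2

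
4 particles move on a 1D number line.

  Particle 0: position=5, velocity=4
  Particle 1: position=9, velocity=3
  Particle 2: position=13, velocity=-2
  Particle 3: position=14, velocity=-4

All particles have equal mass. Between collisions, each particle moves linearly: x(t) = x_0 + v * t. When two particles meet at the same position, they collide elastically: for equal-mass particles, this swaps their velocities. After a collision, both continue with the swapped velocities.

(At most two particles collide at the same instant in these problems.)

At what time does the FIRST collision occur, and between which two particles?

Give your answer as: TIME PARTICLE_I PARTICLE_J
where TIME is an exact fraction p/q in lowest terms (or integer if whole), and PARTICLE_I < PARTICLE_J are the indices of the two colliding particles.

Answer: 1/2 2 3

Derivation:
Pair (0,1): pos 5,9 vel 4,3 -> gap=4, closing at 1/unit, collide at t=4
Pair (1,2): pos 9,13 vel 3,-2 -> gap=4, closing at 5/unit, collide at t=4/5
Pair (2,3): pos 13,14 vel -2,-4 -> gap=1, closing at 2/unit, collide at t=1/2
Earliest collision: t=1/2 between 2 and 3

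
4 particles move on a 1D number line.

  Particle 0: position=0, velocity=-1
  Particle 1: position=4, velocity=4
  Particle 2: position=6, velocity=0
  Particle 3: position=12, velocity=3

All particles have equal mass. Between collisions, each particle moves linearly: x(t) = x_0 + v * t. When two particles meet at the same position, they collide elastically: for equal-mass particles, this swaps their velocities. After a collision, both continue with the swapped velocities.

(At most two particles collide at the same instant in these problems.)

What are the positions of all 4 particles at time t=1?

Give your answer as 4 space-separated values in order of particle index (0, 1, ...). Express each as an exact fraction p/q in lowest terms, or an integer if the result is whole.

Collision at t=1/2: particles 1 and 2 swap velocities; positions: p0=-1/2 p1=6 p2=6 p3=27/2; velocities now: v0=-1 v1=0 v2=4 v3=3
Advance to t=1 (no further collisions before then); velocities: v0=-1 v1=0 v2=4 v3=3; positions = -1 6 8 15

Answer: -1 6 8 15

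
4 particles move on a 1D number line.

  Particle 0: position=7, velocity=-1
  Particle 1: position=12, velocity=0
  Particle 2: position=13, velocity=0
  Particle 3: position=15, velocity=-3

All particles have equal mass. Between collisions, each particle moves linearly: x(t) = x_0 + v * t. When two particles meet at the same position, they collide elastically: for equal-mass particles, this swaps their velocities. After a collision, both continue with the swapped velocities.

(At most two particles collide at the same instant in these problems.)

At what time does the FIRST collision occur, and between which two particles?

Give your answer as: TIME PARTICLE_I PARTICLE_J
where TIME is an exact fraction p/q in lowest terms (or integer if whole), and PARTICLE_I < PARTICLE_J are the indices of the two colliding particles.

Pair (0,1): pos 7,12 vel -1,0 -> not approaching (rel speed -1 <= 0)
Pair (1,2): pos 12,13 vel 0,0 -> not approaching (rel speed 0 <= 0)
Pair (2,3): pos 13,15 vel 0,-3 -> gap=2, closing at 3/unit, collide at t=2/3
Earliest collision: t=2/3 between 2 and 3

Answer: 2/3 2 3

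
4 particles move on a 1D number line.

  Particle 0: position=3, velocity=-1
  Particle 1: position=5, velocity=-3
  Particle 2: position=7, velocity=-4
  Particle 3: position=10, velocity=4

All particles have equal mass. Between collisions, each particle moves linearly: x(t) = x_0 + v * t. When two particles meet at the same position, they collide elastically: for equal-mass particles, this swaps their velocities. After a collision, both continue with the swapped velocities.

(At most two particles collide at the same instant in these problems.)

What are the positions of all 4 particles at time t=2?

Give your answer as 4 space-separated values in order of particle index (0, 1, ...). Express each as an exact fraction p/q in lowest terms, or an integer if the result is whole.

Collision at t=1: particles 0 and 1 swap velocities; positions: p0=2 p1=2 p2=3 p3=14; velocities now: v0=-3 v1=-1 v2=-4 v3=4
Collision at t=4/3: particles 1 and 2 swap velocities; positions: p0=1 p1=5/3 p2=5/3 p3=46/3; velocities now: v0=-3 v1=-4 v2=-1 v3=4
Collision at t=2: particles 0 and 1 swap velocities; positions: p0=-1 p1=-1 p2=1 p3=18; velocities now: v0=-4 v1=-3 v2=-1 v3=4
Advance to t=2 (no further collisions before then); velocities: v0=-4 v1=-3 v2=-1 v3=4; positions = -1 -1 1 18

Answer: -1 -1 1 18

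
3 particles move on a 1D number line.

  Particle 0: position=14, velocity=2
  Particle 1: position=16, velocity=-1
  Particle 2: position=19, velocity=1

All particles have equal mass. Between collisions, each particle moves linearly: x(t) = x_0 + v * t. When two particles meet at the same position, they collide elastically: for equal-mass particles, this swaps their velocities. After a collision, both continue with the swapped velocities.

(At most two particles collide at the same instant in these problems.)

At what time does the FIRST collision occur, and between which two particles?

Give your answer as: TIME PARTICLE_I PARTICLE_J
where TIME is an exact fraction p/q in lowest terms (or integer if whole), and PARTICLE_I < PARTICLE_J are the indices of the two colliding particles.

Pair (0,1): pos 14,16 vel 2,-1 -> gap=2, closing at 3/unit, collide at t=2/3
Pair (1,2): pos 16,19 vel -1,1 -> not approaching (rel speed -2 <= 0)
Earliest collision: t=2/3 between 0 and 1

Answer: 2/3 0 1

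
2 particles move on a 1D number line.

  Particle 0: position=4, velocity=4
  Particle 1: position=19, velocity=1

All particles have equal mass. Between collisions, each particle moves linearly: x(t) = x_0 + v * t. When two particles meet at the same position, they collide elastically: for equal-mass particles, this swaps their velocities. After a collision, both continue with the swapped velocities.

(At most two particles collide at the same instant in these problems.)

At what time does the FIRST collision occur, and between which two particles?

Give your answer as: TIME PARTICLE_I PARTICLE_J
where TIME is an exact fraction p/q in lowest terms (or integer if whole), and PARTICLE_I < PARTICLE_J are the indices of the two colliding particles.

Pair (0,1): pos 4,19 vel 4,1 -> gap=15, closing at 3/unit, collide at t=5
Earliest collision: t=5 between 0 and 1

Answer: 5 0 1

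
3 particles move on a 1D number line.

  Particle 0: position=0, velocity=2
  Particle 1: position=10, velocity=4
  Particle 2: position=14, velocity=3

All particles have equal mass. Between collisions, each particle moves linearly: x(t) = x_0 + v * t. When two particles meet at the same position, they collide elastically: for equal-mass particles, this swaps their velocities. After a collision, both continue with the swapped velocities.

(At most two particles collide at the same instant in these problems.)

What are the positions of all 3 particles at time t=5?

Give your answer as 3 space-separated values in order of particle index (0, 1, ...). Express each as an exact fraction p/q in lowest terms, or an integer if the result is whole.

Answer: 10 29 30

Derivation:
Collision at t=4: particles 1 and 2 swap velocities; positions: p0=8 p1=26 p2=26; velocities now: v0=2 v1=3 v2=4
Advance to t=5 (no further collisions before then); velocities: v0=2 v1=3 v2=4; positions = 10 29 30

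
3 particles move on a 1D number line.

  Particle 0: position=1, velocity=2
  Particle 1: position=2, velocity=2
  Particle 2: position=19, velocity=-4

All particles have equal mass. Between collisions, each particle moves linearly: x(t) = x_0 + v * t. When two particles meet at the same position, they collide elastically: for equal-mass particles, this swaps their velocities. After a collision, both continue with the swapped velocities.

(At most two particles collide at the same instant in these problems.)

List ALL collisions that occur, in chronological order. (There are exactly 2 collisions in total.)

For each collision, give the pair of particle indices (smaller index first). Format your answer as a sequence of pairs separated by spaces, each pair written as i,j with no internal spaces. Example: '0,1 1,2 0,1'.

Answer: 1,2 0,1

Derivation:
Collision at t=17/6: particles 1 and 2 swap velocities; positions: p0=20/3 p1=23/3 p2=23/3; velocities now: v0=2 v1=-4 v2=2
Collision at t=3: particles 0 and 1 swap velocities; positions: p0=7 p1=7 p2=8; velocities now: v0=-4 v1=2 v2=2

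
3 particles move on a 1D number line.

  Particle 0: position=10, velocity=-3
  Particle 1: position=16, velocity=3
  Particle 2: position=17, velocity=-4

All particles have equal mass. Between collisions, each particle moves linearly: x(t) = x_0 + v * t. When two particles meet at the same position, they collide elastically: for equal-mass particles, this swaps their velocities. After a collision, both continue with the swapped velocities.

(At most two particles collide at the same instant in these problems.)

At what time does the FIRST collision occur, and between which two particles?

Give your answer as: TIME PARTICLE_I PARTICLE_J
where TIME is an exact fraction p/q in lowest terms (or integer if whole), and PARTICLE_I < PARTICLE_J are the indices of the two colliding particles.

Answer: 1/7 1 2

Derivation:
Pair (0,1): pos 10,16 vel -3,3 -> not approaching (rel speed -6 <= 0)
Pair (1,2): pos 16,17 vel 3,-4 -> gap=1, closing at 7/unit, collide at t=1/7
Earliest collision: t=1/7 between 1 and 2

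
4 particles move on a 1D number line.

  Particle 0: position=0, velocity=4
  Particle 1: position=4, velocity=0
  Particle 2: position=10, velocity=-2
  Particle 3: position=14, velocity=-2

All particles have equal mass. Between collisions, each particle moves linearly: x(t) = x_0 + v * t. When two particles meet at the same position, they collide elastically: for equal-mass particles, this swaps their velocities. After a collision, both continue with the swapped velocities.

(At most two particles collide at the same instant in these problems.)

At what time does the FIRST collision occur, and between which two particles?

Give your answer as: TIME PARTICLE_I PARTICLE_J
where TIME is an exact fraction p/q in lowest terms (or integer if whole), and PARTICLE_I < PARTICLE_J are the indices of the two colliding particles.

Answer: 1 0 1

Derivation:
Pair (0,1): pos 0,4 vel 4,0 -> gap=4, closing at 4/unit, collide at t=1
Pair (1,2): pos 4,10 vel 0,-2 -> gap=6, closing at 2/unit, collide at t=3
Pair (2,3): pos 10,14 vel -2,-2 -> not approaching (rel speed 0 <= 0)
Earliest collision: t=1 between 0 and 1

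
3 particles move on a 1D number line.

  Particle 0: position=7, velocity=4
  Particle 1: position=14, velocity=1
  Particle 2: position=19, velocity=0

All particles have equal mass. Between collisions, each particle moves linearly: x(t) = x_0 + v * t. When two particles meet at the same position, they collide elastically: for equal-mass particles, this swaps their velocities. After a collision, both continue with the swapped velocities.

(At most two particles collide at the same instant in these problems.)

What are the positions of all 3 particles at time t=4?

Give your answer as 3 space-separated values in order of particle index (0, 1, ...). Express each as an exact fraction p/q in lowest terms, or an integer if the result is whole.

Collision at t=7/3: particles 0 and 1 swap velocities; positions: p0=49/3 p1=49/3 p2=19; velocities now: v0=1 v1=4 v2=0
Collision at t=3: particles 1 and 2 swap velocities; positions: p0=17 p1=19 p2=19; velocities now: v0=1 v1=0 v2=4
Advance to t=4 (no further collisions before then); velocities: v0=1 v1=0 v2=4; positions = 18 19 23

Answer: 18 19 23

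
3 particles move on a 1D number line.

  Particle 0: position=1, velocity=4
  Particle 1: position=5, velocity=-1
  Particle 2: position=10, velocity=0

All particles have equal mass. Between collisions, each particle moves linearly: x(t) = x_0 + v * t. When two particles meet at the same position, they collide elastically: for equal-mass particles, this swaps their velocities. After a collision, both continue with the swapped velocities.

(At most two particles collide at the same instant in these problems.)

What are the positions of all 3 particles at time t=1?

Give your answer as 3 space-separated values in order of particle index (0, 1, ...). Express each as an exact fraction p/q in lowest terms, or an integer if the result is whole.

Answer: 4 5 10

Derivation:
Collision at t=4/5: particles 0 and 1 swap velocities; positions: p0=21/5 p1=21/5 p2=10; velocities now: v0=-1 v1=4 v2=0
Advance to t=1 (no further collisions before then); velocities: v0=-1 v1=4 v2=0; positions = 4 5 10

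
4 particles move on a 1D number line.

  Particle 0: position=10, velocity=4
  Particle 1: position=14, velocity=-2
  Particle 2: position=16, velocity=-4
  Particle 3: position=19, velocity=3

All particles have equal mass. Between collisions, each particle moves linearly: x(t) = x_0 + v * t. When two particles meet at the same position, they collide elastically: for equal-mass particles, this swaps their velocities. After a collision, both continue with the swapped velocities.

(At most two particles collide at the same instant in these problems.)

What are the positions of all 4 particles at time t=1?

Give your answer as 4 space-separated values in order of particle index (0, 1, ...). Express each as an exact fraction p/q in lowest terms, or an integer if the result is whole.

Answer: 12 12 14 22

Derivation:
Collision at t=2/3: particles 0 and 1 swap velocities; positions: p0=38/3 p1=38/3 p2=40/3 p3=21; velocities now: v0=-2 v1=4 v2=-4 v3=3
Collision at t=3/4: particles 1 and 2 swap velocities; positions: p0=25/2 p1=13 p2=13 p3=85/4; velocities now: v0=-2 v1=-4 v2=4 v3=3
Collision at t=1: particles 0 and 1 swap velocities; positions: p0=12 p1=12 p2=14 p3=22; velocities now: v0=-4 v1=-2 v2=4 v3=3
Advance to t=1 (no further collisions before then); velocities: v0=-4 v1=-2 v2=4 v3=3; positions = 12 12 14 22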